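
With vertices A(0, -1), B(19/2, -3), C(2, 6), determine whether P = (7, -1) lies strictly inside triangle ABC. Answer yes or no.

yes

Barycentric coordinates of P: (5/47, 98/141, 28/141).
The three coordinates are positive, positive, positive; a point is interior exactly when all three are positive.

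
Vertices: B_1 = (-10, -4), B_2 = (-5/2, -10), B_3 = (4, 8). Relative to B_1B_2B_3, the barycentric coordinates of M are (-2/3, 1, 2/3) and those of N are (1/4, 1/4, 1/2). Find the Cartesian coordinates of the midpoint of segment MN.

(137/48, -3/4)

Barycentric coordinates of the midpoint are the average: (-5/24, 5/8, 7/12).
Converting: (-5/24)·B_1 + (5/8)·B_2 + (7/12)·B_3 = (137/48, -3/4).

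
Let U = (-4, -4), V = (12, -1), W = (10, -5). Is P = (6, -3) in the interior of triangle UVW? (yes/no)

yes

Barycentric coordinates of P: (10/29, 12/29, 7/29).
The three coordinates are positive, positive, positive; a point is interior exactly when all three are positive.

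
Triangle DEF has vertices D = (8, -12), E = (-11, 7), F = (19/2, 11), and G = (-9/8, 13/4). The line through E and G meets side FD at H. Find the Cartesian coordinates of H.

Barycentric coordinates of G with respect to DEF: (1/4, 1/2, 1/4).
On side FD the E-coordinate is zero; dropping G's E-weight 1/2 and renormalizing the remaining 1/4 : 1/4 gives weights 1/2, 1/2 on F, D.
H = (1/2)·(19/2, 11) + (1/2)·(8, -12) = (35/4, -1/2).

(35/4, -1/2)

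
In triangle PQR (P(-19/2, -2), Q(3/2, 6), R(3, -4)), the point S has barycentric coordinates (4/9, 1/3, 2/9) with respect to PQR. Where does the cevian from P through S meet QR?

Line PS meets QR where the P-coordinate vanishes; zeroing S's P-weight and renormalizing leaves Q, R-weights 1/3 : 2/9 → (3/5, 2/5).
So T = (3/5)·Q + (2/5)·R = (21/10, 2).

(21/10, 2)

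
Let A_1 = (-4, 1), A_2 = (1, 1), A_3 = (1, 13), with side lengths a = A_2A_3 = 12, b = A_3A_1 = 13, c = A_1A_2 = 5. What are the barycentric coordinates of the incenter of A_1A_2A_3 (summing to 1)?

The incenter has barycentric coordinates proportional to the opposite side lengths: (12 : 13 : 5).
Normalizing by 12+13+5 = 30 gives (2/5, 13/30, 1/6).

(2/5, 13/30, 1/6)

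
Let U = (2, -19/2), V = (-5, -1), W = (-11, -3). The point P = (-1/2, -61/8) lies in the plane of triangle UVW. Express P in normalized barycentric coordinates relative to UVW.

Signed area of the reference triangle: [UVW] = ½·(2·(-1−(-3)) + (-5)·(-3−(-19/2)) + (-11)·(-19/2−(-1))) = ½·(4 − 65/2 + 187/2) = 65/2.
[PVW] = ½·((-1/2)·(-1−(-3)) + (-5)·(-3−(-61/8)) + (-11)·(-61/8−(-1))) = ½·(-1 − 185/8 + 583/8) = 195/8, so the U-coordinate is (195/8)/(65/2) = 3/4.
[UPW] = ½·(2·(-61/8−(-3)) + (-1/2)·(-3−(-19/2)) + (-11)·(-19/2−(-61/8))) = ½·(-37/4 − 13/4 + 165/8) = 65/16, so the V-coordinate is 1/8.
[UVP] = ½·(2·(-1−(-61/8)) + (-5)·(-61/8−(-19/2)) + (-1/2)·(-19/2−(-1))) = ½·(53/4 − 75/8 + 17/4) = 65/16, so the W-coordinate is 1/8.
Check: 3/4 + 1/8 + 1/8 = 1.

(3/4, 1/8, 1/8)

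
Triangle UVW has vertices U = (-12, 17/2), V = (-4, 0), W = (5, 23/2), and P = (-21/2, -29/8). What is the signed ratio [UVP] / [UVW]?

[UVW] = ½·((-12)·(0−(23/2)) + (-4)·(23/2−(17/2)) + 5·(17/2−0)) = ½·(138 − 12 + 85/2) = 337/4.
[UVP] = ½·((-12)·(0−(-29/8)) + (-4)·(-29/8−(17/2)) + (-21/2)·(17/2−0)) = ½·(-87/2 + 97/2 − 357/4) = -337/8, so the ratio is (-337/8)/(337/4) = -1/2.

-1/2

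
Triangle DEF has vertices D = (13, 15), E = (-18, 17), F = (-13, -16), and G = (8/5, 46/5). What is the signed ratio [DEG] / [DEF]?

[DEF] = ½·(13·(17−(-16)) + (-18)·(-16−15) + (-13)·(15−17)) = ½·(429 + 558 + 26) = 1013/2.
[DEG] = ½·(13·(17−(46/5)) + (-18)·(46/5−15) + (8/5)·(15−17)) = ½·(507/5 + 522/5 − 16/5) = 1013/10, so the ratio is (1013/10)/(1013/2) = 1/5.

1/5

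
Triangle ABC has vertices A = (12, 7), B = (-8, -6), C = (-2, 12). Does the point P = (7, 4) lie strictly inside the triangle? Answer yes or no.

Barycentric coordinates of P: (35/47, 67/282, 5/282).
The three coordinates are positive, positive, positive; a point is interior exactly when all three are positive.

yes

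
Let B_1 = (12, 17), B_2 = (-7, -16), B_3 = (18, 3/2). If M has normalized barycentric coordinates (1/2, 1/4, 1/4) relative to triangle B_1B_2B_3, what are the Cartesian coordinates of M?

(35/4, 39/8)

M = (1/2)·B_1 + (1/4)·B_2 + (1/4)·B_3.
x-coordinate: (1/2)·12 + (1/4)·(-7) + (1/4)·18 = 35/4.
y-coordinate: (1/2)·17 + (1/4)·(-16) + (1/4)·(3/2) = 39/8.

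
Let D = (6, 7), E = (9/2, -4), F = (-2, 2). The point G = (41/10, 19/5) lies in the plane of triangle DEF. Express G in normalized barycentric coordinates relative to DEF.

Signed area of the reference triangle: [DEF] = ½·(6·(-4−2) + (9/2)·(2−7) + (-2)·(7−(-4))) = ½·(-36 − 45/2 − 22) = -161/4.
[GEF] = ½·((41/10)·(-4−2) + (9/2)·(2−(19/5)) + (-2)·(19/5−(-4))) = ½·(-123/5 − 81/10 − 78/5) = -483/20, so the D-coordinate is (-483/20)/(-161/4) = 3/5.
[DGF] = ½·(6·(19/5−2) + (41/10)·(2−7) + (-2)·(7−(19/5))) = ½·(54/5 − 41/2 − 32/5) = -161/20, so the E-coordinate is 1/5.
[DEG] = ½·(6·(-4−(19/5)) + (9/2)·(19/5−7) + (41/10)·(7−(-4))) = ½·(-234/5 − 72/5 + 451/10) = -161/20, so the F-coordinate is 1/5.

(3/5, 1/5, 1/5)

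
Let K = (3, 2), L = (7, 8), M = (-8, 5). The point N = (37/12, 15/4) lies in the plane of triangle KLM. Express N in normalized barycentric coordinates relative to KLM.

Signed area of the reference triangle: [KLM] = ½·(3·(8−5) + 7·(5−2) + (-8)·(2−8)) = ½·(9 + 21 + 48) = 39.
[NLM] = ½·((37/12)·(8−5) + 7·(5−(15/4)) + (-8)·(15/4−8)) = ½·(37/4 + 35/4 + 34) = 26, so the K-coordinate is 26/39 = 2/3.
[KNM] = ½·(3·(15/4−5) + (37/12)·(5−2) + (-8)·(2−(15/4))) = ½·(-15/4 + 37/4 + 14) = 39/4, so the L-coordinate is 1/4.
[KLN] = ½·(3·(8−(15/4)) + 7·(15/4−2) + (37/12)·(2−8)) = ½·(51/4 + 49/4 − 37/2) = 13/4, so the M-coordinate is 1/12.

(2/3, 1/4, 1/12)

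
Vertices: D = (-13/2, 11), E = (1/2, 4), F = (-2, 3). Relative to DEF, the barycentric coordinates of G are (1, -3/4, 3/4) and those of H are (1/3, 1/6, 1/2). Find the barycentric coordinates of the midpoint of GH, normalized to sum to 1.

(2/3, -7/24, 5/8)

Since both coordinate triples sum to 1, the midpoint's barycentrics are the componentwise average.
(1+1/3)/2 = 2/3; similarly -7/24 and 5/8.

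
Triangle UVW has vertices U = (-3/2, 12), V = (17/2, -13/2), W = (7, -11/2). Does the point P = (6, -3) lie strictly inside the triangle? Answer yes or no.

yes

Barycentric coordinates of P: (11/71, 15/71, 45/71).
The three coordinates are positive, positive, positive; a point is interior exactly when all three are positive.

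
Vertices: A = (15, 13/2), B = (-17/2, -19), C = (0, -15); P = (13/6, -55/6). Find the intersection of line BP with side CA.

Barycentric coordinates of P with respect to ABC: (1/3, 1/3, 1/3).
On side CA the B-coordinate is zero; dropping P's B-weight 1/3 and renormalizing the remaining 1/3 : 1/3 gives weights 1/2, 1/2 on C, A.
Q = (1/2)·(0, -15) + (1/2)·(15, 13/2) = (15/2, -17/4).

(15/2, -17/4)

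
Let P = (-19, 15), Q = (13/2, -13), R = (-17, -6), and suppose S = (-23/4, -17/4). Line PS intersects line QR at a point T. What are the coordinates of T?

Barycentric coordinates of S with respect to PQR: (1/4, 1/2, 1/4).
On side QR the P-coordinate is zero; dropping S's P-weight 1/4 and renormalizing the remaining 1/2 : 1/4 gives weights 2/3, 1/3 on Q, R.
T = (2/3)·(13/2, -13) + (1/3)·(-17, -6) = (-4/3, -32/3).

(-4/3, -32/3)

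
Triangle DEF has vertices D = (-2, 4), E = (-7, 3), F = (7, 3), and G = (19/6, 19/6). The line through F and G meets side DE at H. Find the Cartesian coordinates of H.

Barycentric coordinates of G with respect to DEF: (1/6, 1/6, 2/3).
On side DE the F-coordinate is zero; dropping G's F-weight 2/3 and renormalizing the remaining 1/6 : 1/6 gives weights 1/2, 1/2 on D, E.
H = (1/2)·(-2, 4) + (1/2)·(-7, 3) = (-9/2, 7/2).

(-9/2, 7/2)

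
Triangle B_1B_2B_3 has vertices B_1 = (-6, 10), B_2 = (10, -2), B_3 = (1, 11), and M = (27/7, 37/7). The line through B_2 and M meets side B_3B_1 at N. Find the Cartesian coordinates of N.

(-3/4, 43/4)

Barycentric coordinates of M with respect to B_1B_2B_3: (1/7, 3/7, 3/7).
On side B_3B_1 the B_2-coordinate is zero; dropping M's B_2-weight 3/7 and renormalizing the remaining 3/7 : 1/7 gives weights 3/4, 1/4 on B_3, B_1.
N = (3/4)·(1, 11) + (1/4)·(-6, 10) = (-3/4, 43/4).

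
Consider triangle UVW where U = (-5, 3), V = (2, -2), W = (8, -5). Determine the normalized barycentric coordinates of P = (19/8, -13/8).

Signed area of the reference triangle: [UVW] = ½·((-5)·(-2−(-5)) + 2·(-5−3) + 8·(3−(-2))) = ½·(-15 − 16 + 40) = 9/2.
[PVW] = ½·((19/8)·(-2−(-5)) + 2·(-5−(-13/8)) + 8·(-13/8−(-2))) = ½·(57/8 − 27/4 + 3) = 27/16, so the U-coordinate is (27/16)/(9/2) = 3/8.
[UPW] = ½·((-5)·(-13/8−(-5)) + (19/8)·(-5−3) + 8·(3−(-13/8))) = ½·(-135/8 − 19 + 37) = 9/16, so the V-coordinate is 1/8.
[UVP] = ½·((-5)·(-2−(-13/8)) + 2·(-13/8−3) + (19/8)·(3−(-2))) = ½·(15/8 − 37/4 + 95/8) = 9/4, so the W-coordinate is 1/2.
Check: 3/8 + 1/8 + 1/2 = 1.

(3/8, 1/8, 1/2)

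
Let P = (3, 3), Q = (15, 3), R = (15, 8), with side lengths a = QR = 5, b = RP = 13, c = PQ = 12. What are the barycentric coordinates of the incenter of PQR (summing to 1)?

(1/6, 13/30, 2/5)

The incenter has barycentric coordinates proportional to the opposite side lengths: (5 : 13 : 12).
Normalizing by 5+13+12 = 30 gives (1/6, 13/30, 2/5).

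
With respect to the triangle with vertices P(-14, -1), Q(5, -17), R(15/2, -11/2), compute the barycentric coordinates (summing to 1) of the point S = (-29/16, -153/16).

(3/8, 1/2, 1/8)

Signed area of the reference triangle: [PQR] = ½·((-14)·(-17−(-11/2)) + 5·(-11/2−(-1)) + (15/2)·(-1−(-17))) = ½·(161 − 45/2 + 120) = 517/4.
[SQR] = ½·((-29/16)·(-17−(-11/2)) + 5·(-11/2−(-153/16)) + (15/2)·(-153/16−(-17))) = ½·(667/32 + 325/16 + 1785/32) = 1551/32, so the P-coordinate is (1551/32)/(517/4) = 3/8.
[PSR] = ½·((-14)·(-153/16−(-11/2)) + (-29/16)·(-11/2−(-1)) + (15/2)·(-1−(-153/16))) = ½·(455/8 + 261/32 + 2055/32) = 517/8, so the Q-coordinate is 1/2.
[PQS] = ½·((-14)·(-17−(-153/16)) + 5·(-153/16−(-1)) + (-29/16)·(-1−(-17))) = ½·(833/8 − 685/16 − 29) = 517/32, so the R-coordinate is 1/8.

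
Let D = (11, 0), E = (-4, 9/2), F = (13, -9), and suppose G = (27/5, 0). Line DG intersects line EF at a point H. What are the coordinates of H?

(5/3, 0)

Barycentric coordinates of G with respect to DEF: (2/5, 2/5, 1/5).
On side EF the D-coordinate is zero; dropping G's D-weight 2/5 and renormalizing the remaining 2/5 : 1/5 gives weights 2/3, 1/3 on E, F.
H = (2/3)·(-4, 9/2) + (1/3)·(13, -9) = (5/3, 0).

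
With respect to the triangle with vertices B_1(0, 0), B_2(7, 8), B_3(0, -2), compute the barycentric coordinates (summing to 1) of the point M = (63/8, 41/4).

(1/2, 9/8, -5/8)

Signed area of the reference triangle: [B_1B_2B_3] = ½·(0·(8−(-2)) + 7·(-2−0) + 0·(0−8)) = ½·(0 − 14 + 0) = -7.
[MB_2B_3] = ½·((63/8)·(8−(-2)) + 7·(-2−(41/4)) + 0·(41/4−8)) = ½·(315/4 − 343/4 + 0) = -7/2, so the B_1-coordinate is (-7/2)/(-7) = 1/2.
[B_1MB_3] = ½·(0·(41/4−(-2)) + (63/8)·(-2−0) + 0·(0−(41/4))) = ½·(0 − 63/4 + 0) = -63/8, so the B_2-coordinate is 9/8.
[B_1B_2M] = ½·(0·(8−(41/4)) + 7·(41/4−0) + (63/8)·(0−8)) = ½·(0 + 287/4 − 63) = 35/8, so the B_3-coordinate is -5/8.
Check: 1/2 + 9/8 − 5/8 = 1.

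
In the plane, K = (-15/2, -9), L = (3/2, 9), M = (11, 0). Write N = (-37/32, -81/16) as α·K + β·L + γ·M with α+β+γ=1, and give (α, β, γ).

Signed area of the reference triangle: [KLM] = ½·((-15/2)·(9−0) + (3/2)·(0−(-9)) + 11·(-9−9)) = ½·(-135/2 + 27/2 − 198) = -126.
[NLM] = ½·((-37/32)·(9−0) + (3/2)·(0−(-81/16)) + 11·(-81/16−9)) = ½·(-333/32 + 243/32 − 2475/16) = -315/4, so the K-coordinate is (-315/4)/(-126) = 5/8.
[KNM] = ½·((-15/2)·(-81/16−0) + (-37/32)·(0−(-9)) + 11·(-9−(-81/16))) = ½·(1215/32 − 333/32 − 693/16) = -63/8, so the L-coordinate is 1/16.
[KLN] = ½·((-15/2)·(9−(-81/16)) + (3/2)·(-81/16−(-9)) + (-37/32)·(-9−9)) = ½·(-3375/32 + 189/32 + 333/16) = -315/8, so the M-coordinate is 5/16.

(5/8, 1/16, 5/16)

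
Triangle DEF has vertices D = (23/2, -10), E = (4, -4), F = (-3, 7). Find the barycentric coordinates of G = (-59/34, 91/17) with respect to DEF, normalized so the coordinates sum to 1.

Signed area of the reference triangle: [DEF] = ½·((23/2)·(-4−7) + 4·(7−(-10)) + (-3)·(-10−(-4))) = ½·(-253/2 + 68 + 18) = -81/4.
[GEF] = ½·((-59/34)·(-4−7) + 4·(7−(91/17)) + (-3)·(91/17−(-4))) = ½·(649/34 + 112/17 − 477/17) = -81/68, so the D-coordinate is (-81/68)/(-81/4) = 1/17.
[DGF] = ½·((23/2)·(91/17−7) + (-59/34)·(7−(-10)) + (-3)·(-10−(91/17))) = ½·(-322/17 − 59/2 + 783/17) = -81/68, so the E-coordinate is 1/17.
[DEG] = ½·((23/2)·(-4−(91/17)) + 4·(91/17−(-10)) + (-59/34)·(-10−(-4))) = ½·(-3657/34 + 1044/17 + 177/17) = -1215/68, so the F-coordinate is 15/17.
Check: 1/17 + 1/17 + 15/17 = 1.

(1/17, 1/17, 15/17)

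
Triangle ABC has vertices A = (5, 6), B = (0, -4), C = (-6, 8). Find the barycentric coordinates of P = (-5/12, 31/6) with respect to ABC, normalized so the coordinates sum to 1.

(5/12, 1/6, 5/12)

Signed area of the reference triangle: [ABC] = ½·(5·(-4−8) + 0·(8−6) + (-6)·(6−(-4))) = ½·(-60 + 0 − 60) = -60.
[PBC] = ½·((-5/12)·(-4−8) + 0·(8−(31/6)) + (-6)·(31/6−(-4))) = ½·(5 + 0 − 55) = -25, so the A-coordinate is (-25)/(-60) = 5/12.
[APC] = ½·(5·(31/6−8) + (-5/12)·(8−6) + (-6)·(6−(31/6))) = ½·(-85/6 − 5/6 − 5) = -10, so the B-coordinate is 1/6.
[ABP] = ½·(5·(-4−(31/6)) + 0·(31/6−6) + (-5/12)·(6−(-4))) = ½·(-275/6 + 0 − 25/6) = -25, so the C-coordinate is 5/12.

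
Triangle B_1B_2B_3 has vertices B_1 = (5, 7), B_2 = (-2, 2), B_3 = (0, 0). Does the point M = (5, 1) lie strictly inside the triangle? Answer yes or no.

Barycentric coordinates of M: (1/2, -5/4, 7/4).
The three coordinates are positive, negative, positive; a point is interior exactly when all three are positive.

no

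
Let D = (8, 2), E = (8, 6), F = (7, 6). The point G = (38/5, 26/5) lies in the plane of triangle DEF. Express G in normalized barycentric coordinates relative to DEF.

(1/5, 2/5, 2/5)

Signed area of the reference triangle: [DEF] = ½·(8·(6−6) + 8·(6−2) + 7·(2−6)) = ½·(0 + 32 − 28) = 2.
[GEF] = ½·((38/5)·(6−6) + 8·(6−(26/5)) + 7·(26/5−6)) = ½·(0 + 32/5 − 28/5) = 2/5, so the D-coordinate is (2/5)/2 = 1/5.
[DGF] = ½·(8·(26/5−6) + (38/5)·(6−2) + 7·(2−(26/5))) = ½·(-32/5 + 152/5 − 112/5) = 4/5, so the E-coordinate is 2/5.
[DEG] = ½·(8·(6−(26/5)) + 8·(26/5−2) + (38/5)·(2−6)) = ½·(32/5 + 128/5 − 152/5) = 4/5, so the F-coordinate is 2/5.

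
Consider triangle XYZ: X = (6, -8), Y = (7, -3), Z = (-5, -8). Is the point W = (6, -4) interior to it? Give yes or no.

Barycentric coordinates of W: (7/55, 4/5, 4/55).
The three coordinates are positive, positive, positive; a point is interior exactly when all three are positive.

yes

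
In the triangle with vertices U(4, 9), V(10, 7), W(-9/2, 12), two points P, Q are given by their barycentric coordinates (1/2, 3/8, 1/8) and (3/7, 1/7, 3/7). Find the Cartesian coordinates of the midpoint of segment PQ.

(717/224, 149/16)

Barycentric coordinates of the midpoint are the average: (13/28, 29/112, 31/112).
Converting: (13/28)·U + (29/112)·V + (31/112)·W = (717/224, 149/16).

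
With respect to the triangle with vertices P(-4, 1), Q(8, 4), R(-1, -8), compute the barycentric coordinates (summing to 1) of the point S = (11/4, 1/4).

Signed area of the reference triangle: [PQR] = ½·((-4)·(4−(-8)) + 8·(-8−1) + (-1)·(1−4)) = ½·(-48 − 72 + 3) = -117/2.
[SQR] = ½·((11/4)·(4−(-8)) + 8·(-8−(1/4)) + (-1)·(1/4−4)) = ½·(33 − 66 + 15/4) = -117/8, so the P-coordinate is (-117/8)/(-117/2) = 1/4.
[PSR] = ½·((-4)·(1/4−(-8)) + (11/4)·(-8−1) + (-1)·(1−(1/4))) = ½·(-33 − 99/4 − 3/4) = -117/4, so the Q-coordinate is 1/2.
[PQS] = ½·((-4)·(4−(1/4)) + 8·(1/4−1) + (11/4)·(1−4)) = ½·(-15 − 6 − 33/4) = -117/8, so the R-coordinate is 1/4.

(1/4, 1/2, 1/4)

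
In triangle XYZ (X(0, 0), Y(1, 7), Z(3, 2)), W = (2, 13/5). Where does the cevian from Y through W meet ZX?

Barycentric coordinates of W with respect to XYZ: (1/5, 1/5, 3/5).
On side ZX the Y-coordinate is zero; dropping W's Y-weight 1/5 and renormalizing the remaining 3/5 : 1/5 gives weights 3/4, 1/4 on Z, X.
V = (3/4)·(3, 2) + (1/4)·(0, 0) = (9/4, 3/2).

(9/4, 3/2)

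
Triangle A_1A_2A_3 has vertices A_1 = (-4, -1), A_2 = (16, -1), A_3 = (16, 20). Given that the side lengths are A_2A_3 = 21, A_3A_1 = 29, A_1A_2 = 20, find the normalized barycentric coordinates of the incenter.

(3/10, 29/70, 2/7)

The incenter has barycentric coordinates proportional to the opposite side lengths: (21 : 29 : 20).
Normalizing by 21+29+20 = 70 gives (3/10, 29/70, 2/7).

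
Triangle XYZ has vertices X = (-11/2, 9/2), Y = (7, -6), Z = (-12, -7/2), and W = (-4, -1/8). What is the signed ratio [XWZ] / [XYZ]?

1/4

[XYZ] = ½·((-11/2)·(-6−(-7/2)) + 7·(-7/2−(9/2)) + (-12)·(9/2−(-6))) = ½·(55/4 − 56 − 126) = -673/8.
[XWZ] = ½·((-11/2)·(-1/8−(-7/2)) + (-4)·(-7/2−(9/2)) + (-12)·(9/2−(-1/8))) = ½·(-297/16 + 32 − 111/2) = -673/32, so the ratio is (-673/32)/(-673/8) = 1/4.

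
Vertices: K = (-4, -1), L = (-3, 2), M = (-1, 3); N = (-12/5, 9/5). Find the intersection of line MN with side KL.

(-10/3, 1)

Barycentric coordinates of N with respect to KLM: (1/5, 2/5, 2/5).
On side KL the M-coordinate is zero; dropping N's M-weight 2/5 and renormalizing the remaining 1/5 : 2/5 gives weights 1/3, 2/3 on K, L.
J = (1/3)·(-4, -1) + (2/3)·(-3, 2) = (-10/3, 1).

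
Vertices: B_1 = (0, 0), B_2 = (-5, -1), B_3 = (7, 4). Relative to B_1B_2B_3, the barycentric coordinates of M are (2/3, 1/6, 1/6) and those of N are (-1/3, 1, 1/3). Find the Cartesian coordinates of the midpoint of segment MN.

Barycentric coordinates of the midpoint are the average: (1/6, 7/12, 1/4).
Converting: (1/6)·B_1 + (7/12)·B_2 + (1/4)·B_3 = (-7/6, 5/12).

(-7/6, 5/12)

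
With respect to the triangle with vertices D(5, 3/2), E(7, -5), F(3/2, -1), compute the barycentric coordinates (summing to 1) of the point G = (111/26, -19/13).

(4/13, 4/13, 5/13)

Signed area of the reference triangle: [DEF] = ½·(5·(-5−(-1)) + 7·(-1−(3/2)) + (3/2)·(3/2−(-5))) = ½·(-20 − 35/2 + 39/4) = -111/8.
[GEF] = ½·((111/26)·(-5−(-1)) + 7·(-1−(-19/13)) + (3/2)·(-19/13−(-5))) = ½·(-222/13 + 42/13 + 69/13) = -111/26, so the D-coordinate is (-111/26)/(-111/8) = 4/13.
[DGF] = ½·(5·(-19/13−(-1)) + (111/26)·(-1−(3/2)) + (3/2)·(3/2−(-19/13))) = ½·(-30/13 − 555/52 + 231/52) = -111/26, so the E-coordinate is 4/13.
[DEG] = ½·(5·(-5−(-19/13)) + 7·(-19/13−(3/2)) + (111/26)·(3/2−(-5))) = ½·(-230/13 − 539/26 + 111/4) = -555/104, so the F-coordinate is 5/13.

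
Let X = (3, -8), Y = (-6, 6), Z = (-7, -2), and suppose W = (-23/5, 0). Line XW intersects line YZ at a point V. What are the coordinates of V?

(-13/2, 2)

Barycentric coordinates of W with respect to XYZ: (1/5, 2/5, 2/5).
On side YZ the X-coordinate is zero; dropping W's X-weight 1/5 and renormalizing the remaining 2/5 : 2/5 gives weights 1/2, 1/2 on Y, Z.
V = (1/2)·(-6, 6) + (1/2)·(-7, -2) = (-13/2, 2).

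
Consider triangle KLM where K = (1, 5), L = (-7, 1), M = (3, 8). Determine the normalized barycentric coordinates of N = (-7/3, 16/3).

(-2/3, 2/3, 1)

Signed area of the reference triangle: [KLM] = ½·(1·(1−8) + (-7)·(8−5) + 3·(5−1)) = ½·(-7 − 21 + 12) = -8.
[NLM] = ½·((-7/3)·(1−8) + (-7)·(8−(16/3)) + 3·(16/3−1)) = ½·(49/3 − 56/3 + 13) = 16/3, so the K-coordinate is (16/3)/(-8) = -2/3.
[KNM] = ½·(1·(16/3−8) + (-7/3)·(8−5) + 3·(5−(16/3))) = ½·(-8/3 − 7 − 1) = -16/3, so the L-coordinate is 2/3.
[KLN] = ½·(1·(1−(16/3)) + (-7)·(16/3−5) + (-7/3)·(5−1)) = ½·(-13/3 − 7/3 − 28/3) = -8, so the M-coordinate is 1.
Check: -2/3 + 2/3 + 1 = 1.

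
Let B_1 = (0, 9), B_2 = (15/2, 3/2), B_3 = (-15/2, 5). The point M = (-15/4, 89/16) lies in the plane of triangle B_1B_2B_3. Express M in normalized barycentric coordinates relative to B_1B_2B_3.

(1/4, 1/8, 5/8)

Signed area of the reference triangle: [B_1B_2B_3] = ½·(0·(3/2−5) + (15/2)·(5−9) + (-15/2)·(9−(3/2))) = ½·(0 − 30 − 225/4) = -345/8.
[MB_2B_3] = ½·((-15/4)·(3/2−5) + (15/2)·(5−(89/16)) + (-15/2)·(89/16−(3/2))) = ½·(105/8 − 135/32 − 975/32) = -345/32, so the B_1-coordinate is (-345/32)/(-345/8) = 1/4.
[B_1MB_3] = ½·(0·(89/16−5) + (-15/4)·(5−9) + (-15/2)·(9−(89/16))) = ½·(0 + 15 − 825/32) = -345/64, so the B_2-coordinate is 1/8.
[B_1B_2M] = ½·(0·(3/2−(89/16)) + (15/2)·(89/16−9) + (-15/4)·(9−(3/2))) = ½·(0 − 825/32 − 225/8) = -1725/64, so the B_3-coordinate is 5/8.
Check: 1/4 + 1/8 + 5/8 = 1.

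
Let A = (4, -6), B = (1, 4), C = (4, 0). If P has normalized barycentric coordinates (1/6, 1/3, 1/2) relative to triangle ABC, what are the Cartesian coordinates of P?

(3, 1/3)

P = (1/6)·A + (1/3)·B + (1/2)·C.
x-coordinate: (1/6)·4 + (1/3)·1 + (1/2)·4 = 3.
y-coordinate: (1/6)·(-6) + (1/3)·4 + (1/2)·0 = 1/3.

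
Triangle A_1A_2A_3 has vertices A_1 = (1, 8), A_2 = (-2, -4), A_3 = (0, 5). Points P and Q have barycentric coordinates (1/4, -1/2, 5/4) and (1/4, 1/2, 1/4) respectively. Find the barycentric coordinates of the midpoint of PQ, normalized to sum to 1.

Since both coordinate triples sum to 1, the midpoint's barycentrics are the componentwise average.
(1/4+1/4)/2 = 1/4; similarly 0 and 3/4.

(1/4, 0, 3/4)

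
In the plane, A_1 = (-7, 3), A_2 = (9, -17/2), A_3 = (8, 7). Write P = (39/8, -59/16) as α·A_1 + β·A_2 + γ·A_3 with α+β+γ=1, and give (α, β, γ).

Signed area of the reference triangle: [A_1A_2A_3] = ½·((-7)·(-17/2−7) + 9·(7−3) + 8·(3−(-17/2))) = ½·(217/2 + 36 + 92) = 473/4.
[PA_2A_3] = ½·((39/8)·(-17/2−7) + 9·(7−(-59/16)) + 8·(-59/16−(-17/2))) = ½·(-1209/16 + 1539/16 + 77/2) = 473/16, so the A_1-coordinate is (473/16)/(473/4) = 1/4.
[A_1PA_3] = ½·((-7)·(-59/16−7) + (39/8)·(7−3) + 8·(3−(-59/16))) = ½·(1197/16 + 39/2 + 107/2) = 2365/32, so the A_2-coordinate is 5/8.
[A_1A_2P] = ½·((-7)·(-17/2−(-59/16)) + 9·(-59/16−3) + (39/8)·(3−(-17/2))) = ½·(539/16 − 963/16 + 897/16) = 473/32, so the A_3-coordinate is 1/8.
Check: 1/4 + 5/8 + 1/8 = 1.

(1/4, 5/8, 1/8)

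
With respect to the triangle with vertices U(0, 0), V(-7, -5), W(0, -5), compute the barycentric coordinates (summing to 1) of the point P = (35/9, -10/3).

(1/3, -5/9, 11/9)

Signed area of the reference triangle: [UVW] = ½·(0·(-5−(-5)) + (-7)·(-5−0) + 0·(0−(-5))) = ½·(0 + 35 + 0) = 35/2.
[PVW] = ½·((35/9)·(-5−(-5)) + (-7)·(-5−(-10/3)) + 0·(-10/3−(-5))) = ½·(0 + 35/3 + 0) = 35/6, so the U-coordinate is (35/6)/(35/2) = 1/3.
[UPW] = ½·(0·(-10/3−(-5)) + (35/9)·(-5−0) + 0·(0−(-10/3))) = ½·(0 − 175/9 + 0) = -175/18, so the V-coordinate is -5/9.
[UVP] = ½·(0·(-5−(-10/3)) + (-7)·(-10/3−0) + (35/9)·(0−(-5))) = ½·(0 + 70/3 + 175/9) = 385/18, so the W-coordinate is 11/9.
Check: 1/3 − 5/9 + 11/9 = 1.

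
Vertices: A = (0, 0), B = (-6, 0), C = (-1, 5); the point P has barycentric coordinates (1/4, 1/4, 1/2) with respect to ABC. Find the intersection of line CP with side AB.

(-3, 0)

Line CP meets AB where the C-coordinate vanishes; zeroing P's C-weight and renormalizing leaves A, B-weights 1/4 : 1/4 → (1/2, 1/2).
So Q = (1/2)·A + (1/2)·B = (-3, 0).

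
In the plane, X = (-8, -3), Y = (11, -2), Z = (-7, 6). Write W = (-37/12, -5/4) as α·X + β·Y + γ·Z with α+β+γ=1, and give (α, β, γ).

(7/12, 1/4, 1/6)

Signed area of the reference triangle: [XYZ] = ½·((-8)·(-2−6) + 11·(6−(-3)) + (-7)·(-3−(-2))) = ½·(64 + 99 + 7) = 85.
[WYZ] = ½·((-37/12)·(-2−6) + 11·(6−(-5/4)) + (-7)·(-5/4−(-2))) = ½·(74/3 + 319/4 − 21/4) = 595/12, so the X-coordinate is (595/12)/85 = 7/12.
[XWZ] = ½·((-8)·(-5/4−6) + (-37/12)·(6−(-3)) + (-7)·(-3−(-5/4))) = ½·(58 − 111/4 + 49/4) = 85/4, so the Y-coordinate is 1/4.
[XYW] = ½·((-8)·(-2−(-5/4)) + 11·(-5/4−(-3)) + (-37/12)·(-3−(-2))) = ½·(6 + 77/4 + 37/12) = 85/6, so the Z-coordinate is 1/6.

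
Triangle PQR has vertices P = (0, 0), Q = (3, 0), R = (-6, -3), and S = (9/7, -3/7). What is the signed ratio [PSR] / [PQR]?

[PQR] = ½·(0·(0−(-3)) + 3·(-3−0) + (-6)·(0−0)) = ½·(0 − 9 + 0) = -9/2.
[PSR] = ½·(0·(-3/7−(-3)) + (9/7)·(-3−0) + (-6)·(0−(-3/7))) = ½·(0 − 27/7 − 18/7) = -45/14, so the ratio is (-45/14)/(-9/2) = 5/7.

5/7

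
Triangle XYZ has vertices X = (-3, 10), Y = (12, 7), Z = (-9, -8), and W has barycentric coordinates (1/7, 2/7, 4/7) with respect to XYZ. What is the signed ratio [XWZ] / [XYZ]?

The signed ratio [XWZ]/[XYZ] equals the barycentric coordinate of W at vertex Y, which is 2/7.

2/7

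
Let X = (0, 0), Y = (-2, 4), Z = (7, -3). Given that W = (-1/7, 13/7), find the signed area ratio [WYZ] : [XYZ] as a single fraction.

[XYZ] = ½·(0·(4−(-3)) + (-2)·(-3−0) + 7·(0−4)) = ½·(0 + 6 − 28) = -11.
[WYZ] = ½·((-1/7)·(4−(-3)) + (-2)·(-3−(13/7)) + 7·(13/7−4)) = ½·(-1 + 68/7 − 15) = -22/7, so the ratio is (-22/7)/(-11) = 2/7.

2/7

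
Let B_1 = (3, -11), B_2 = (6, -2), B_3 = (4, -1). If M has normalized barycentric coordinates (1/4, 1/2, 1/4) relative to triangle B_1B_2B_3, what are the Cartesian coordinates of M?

M = (1/4)·B_1 + (1/2)·B_2 + (1/4)·B_3.
x-coordinate: (1/4)·3 + (1/2)·6 + (1/4)·4 = 19/4.
y-coordinate: (1/4)·(-11) + (1/2)·(-2) + (1/4)·(-1) = -4.

(19/4, -4)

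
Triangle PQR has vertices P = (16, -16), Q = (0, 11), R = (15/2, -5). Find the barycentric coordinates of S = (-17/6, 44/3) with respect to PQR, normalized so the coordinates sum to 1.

Signed area of the reference triangle: [PQR] = ½·(16·(11−(-5)) + 0·(-5−(-16)) + (15/2)·(-16−11)) = ½·(256 + 0 − 405/2) = 107/4.
[SQR] = ½·((-17/6)·(11−(-5)) + 0·(-5−(44/3)) + (15/2)·(44/3−11)) = ½·(-136/3 + 0 + 55/2) = -107/12, so the P-coordinate is (-107/12)/(107/4) = -1/3.
[PSR] = ½·(16·(44/3−(-5)) + (-17/6)·(-5−(-16)) + (15/2)·(-16−(44/3))) = ½·(944/3 − 187/6 − 230) = 107/4, so the Q-coordinate is 1.
[PQS] = ½·(16·(11−(44/3)) + 0·(44/3−(-16)) + (-17/6)·(-16−11)) = ½·(-176/3 + 0 + 153/2) = 107/12, so the R-coordinate is 1/3.

(-1/3, 1, 1/3)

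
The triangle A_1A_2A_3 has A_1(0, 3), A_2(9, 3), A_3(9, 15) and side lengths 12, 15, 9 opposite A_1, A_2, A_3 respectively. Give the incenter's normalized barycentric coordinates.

(1/3, 5/12, 1/4)

The incenter has barycentric coordinates proportional to the opposite side lengths: (12 : 15 : 9).
Normalizing by 12+15+9 = 36 gives (1/3, 5/12, 1/4).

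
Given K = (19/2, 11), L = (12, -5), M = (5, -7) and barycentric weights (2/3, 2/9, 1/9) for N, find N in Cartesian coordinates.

(86/9, 49/9)

N = (2/3)·K + (2/9)·L + (1/9)·M.
x-coordinate: (2/3)·(19/2) + (2/9)·12 + (1/9)·5 = 86/9.
y-coordinate: (2/3)·11 + (2/9)·(-5) + (1/9)·(-7) = 49/9.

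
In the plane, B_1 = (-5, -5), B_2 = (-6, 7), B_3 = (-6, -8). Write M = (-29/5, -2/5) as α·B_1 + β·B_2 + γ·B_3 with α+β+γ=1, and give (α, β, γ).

Signed area of the reference triangle: [B_1B_2B_3] = ½·((-5)·(7−(-8)) + (-6)·(-8−(-5)) + (-6)·(-5−7)) = ½·(-75 + 18 + 72) = 15/2.
[MB_2B_3] = ½·((-29/5)·(7−(-8)) + (-6)·(-8−(-2/5)) + (-6)·(-2/5−7)) = ½·(-87 + 228/5 + 222/5) = 3/2, so the B_1-coordinate is (3/2)/(15/2) = 1/5.
[B_1MB_3] = ½·((-5)·(-2/5−(-8)) + (-29/5)·(-8−(-5)) + (-6)·(-5−(-2/5))) = ½·(-38 + 87/5 + 138/5) = 7/2, so the B_2-coordinate is 7/15.
[B_1B_2M] = ½·((-5)·(7−(-2/5)) + (-6)·(-2/5−(-5)) + (-29/5)·(-5−7)) = ½·(-37 − 138/5 + 348/5) = 5/2, so the B_3-coordinate is 1/3.

(1/5, 7/15, 1/3)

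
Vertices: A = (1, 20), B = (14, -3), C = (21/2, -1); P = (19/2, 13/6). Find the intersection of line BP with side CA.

Barycentric coordinates of P with respect to ABC: (1/6, 1/6, 2/3).
On side CA the B-coordinate is zero; dropping P's B-weight 1/6 and renormalizing the remaining 2/3 : 1/6 gives weights 4/5, 1/5 on C, A.
Q = (4/5)·(21/2, -1) + (1/5)·(1, 20) = (43/5, 16/5).

(43/5, 16/5)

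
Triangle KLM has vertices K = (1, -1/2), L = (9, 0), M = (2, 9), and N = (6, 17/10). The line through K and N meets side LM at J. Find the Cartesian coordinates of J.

(29/4, 9/4)

Barycentric coordinates of N with respect to KLM: (1/5, 3/5, 1/5).
On side LM the K-coordinate is zero; dropping N's K-weight 1/5 and renormalizing the remaining 3/5 : 1/5 gives weights 3/4, 1/4 on L, M.
J = (3/4)·(9, 0) + (1/4)·(2, 9) = (29/4, 9/4).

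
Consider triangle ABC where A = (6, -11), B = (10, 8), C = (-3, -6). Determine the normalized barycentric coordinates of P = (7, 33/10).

(1/10, 7/10, 1/5)

Signed area of the reference triangle: [ABC] = ½·(6·(8−(-6)) + 10·(-6−(-11)) + (-3)·(-11−8)) = ½·(84 + 50 + 57) = 191/2.
[PBC] = ½·(7·(8−(-6)) + 10·(-6−(33/10)) + (-3)·(33/10−8)) = ½·(98 − 93 + 141/10) = 191/20, so the A-coordinate is (191/20)/(191/2) = 1/10.
[APC] = ½·(6·(33/10−(-6)) + 7·(-6−(-11)) + (-3)·(-11−(33/10))) = ½·(279/5 + 35 + 429/10) = 1337/20, so the B-coordinate is 7/10.
[ABP] = ½·(6·(8−(33/10)) + 10·(33/10−(-11)) + 7·(-11−8)) = ½·(141/5 + 143 − 133) = 191/10, so the C-coordinate is 1/5.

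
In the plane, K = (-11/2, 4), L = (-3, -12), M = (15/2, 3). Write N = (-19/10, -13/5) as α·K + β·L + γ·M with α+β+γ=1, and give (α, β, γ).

(2/5, 2/5, 1/5)

Signed area of the reference triangle: [KLM] = ½·((-11/2)·(-12−3) + (-3)·(3−4) + (15/2)·(4−(-12))) = ½·(165/2 + 3 + 120) = 411/4.
[NLM] = ½·((-19/10)·(-12−3) + (-3)·(3−(-13/5)) + (15/2)·(-13/5−(-12))) = ½·(57/2 − 84/5 + 141/2) = 411/10, so the K-coordinate is (411/10)/(411/4) = 2/5.
[KNM] = ½·((-11/2)·(-13/5−3) + (-19/10)·(3−4) + (15/2)·(4−(-13/5))) = ½·(154/5 + 19/10 + 99/2) = 411/10, so the L-coordinate is 2/5.
[KLN] = ½·((-11/2)·(-12−(-13/5)) + (-3)·(-13/5−4) + (-19/10)·(4−(-12))) = ½·(517/10 + 99/5 − 152/5) = 411/20, so the M-coordinate is 1/5.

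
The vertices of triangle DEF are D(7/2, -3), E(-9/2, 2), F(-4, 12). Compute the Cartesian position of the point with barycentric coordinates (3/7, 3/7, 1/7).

(-1, 9/7)

G = (3/7)·D + (3/7)·E + (1/7)·F.
x-coordinate: (3/7)·(7/2) + (3/7)·(-9/2) + (1/7)·(-4) = -1.
y-coordinate: (3/7)·(-3) + (3/7)·2 + (1/7)·12 = 9/7.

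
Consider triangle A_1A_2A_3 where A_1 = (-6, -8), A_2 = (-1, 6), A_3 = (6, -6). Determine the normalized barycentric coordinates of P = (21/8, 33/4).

(-3/8, 9/8, 1/4)

Signed area of the reference triangle: [A_1A_2A_3] = ½·((-6)·(6−(-6)) + (-1)·(-6−(-8)) + 6·(-8−6)) = ½·(-72 − 2 − 84) = -79.
[PA_2A_3] = ½·((21/8)·(6−(-6)) + (-1)·(-6−(33/4)) + 6·(33/4−6)) = ½·(63/2 + 57/4 + 27/2) = 237/8, so the A_1-coordinate is (237/8)/(-79) = -3/8.
[A_1PA_3] = ½·((-6)·(33/4−(-6)) + (21/8)·(-6−(-8)) + 6·(-8−(33/4))) = ½·(-171/2 + 21/4 − 195/2) = -711/8, so the A_2-coordinate is 9/8.
[A_1A_2P] = ½·((-6)·(6−(33/4)) + (-1)·(33/4−(-8)) + (21/8)·(-8−6)) = ½·(27/2 − 65/4 − 147/4) = -79/4, so the A_3-coordinate is 1/4.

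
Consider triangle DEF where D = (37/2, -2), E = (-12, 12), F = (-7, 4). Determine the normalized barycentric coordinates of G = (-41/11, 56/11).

(2/11, 3/11, 6/11)

Signed area of the reference triangle: [DEF] = ½·((37/2)·(12−4) + (-12)·(4−(-2)) + (-7)·(-2−12)) = ½·(148 − 72 + 98) = 87.
[GEF] = ½·((-41/11)·(12−4) + (-12)·(4−(56/11)) + (-7)·(56/11−12)) = ½·(-328/11 + 144/11 + 532/11) = 174/11, so the D-coordinate is (174/11)/87 = 2/11.
[DGF] = ½·((37/2)·(56/11−4) + (-41/11)·(4−(-2)) + (-7)·(-2−(56/11))) = ½·(222/11 − 246/11 + 546/11) = 261/11, so the E-coordinate is 3/11.
[DEG] = ½·((37/2)·(12−(56/11)) + (-12)·(56/11−(-2)) + (-41/11)·(-2−12)) = ½·(1406/11 − 936/11 + 574/11) = 522/11, so the F-coordinate is 6/11.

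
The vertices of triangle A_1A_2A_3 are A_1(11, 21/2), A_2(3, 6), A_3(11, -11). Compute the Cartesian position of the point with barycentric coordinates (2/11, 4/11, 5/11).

(89/11, -10/11)

P = (2/11)·A_1 + (4/11)·A_2 + (5/11)·A_3.
x-coordinate: (2/11)·11 + (4/11)·3 + (5/11)·11 = 89/11.
y-coordinate: (2/11)·(21/2) + (4/11)·6 + (5/11)·(-11) = -10/11.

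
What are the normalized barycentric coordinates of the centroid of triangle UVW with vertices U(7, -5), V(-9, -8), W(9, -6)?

(1/3, 1/3, 1/3)

The centroid is the average of the vertices, so each weight is 1/3.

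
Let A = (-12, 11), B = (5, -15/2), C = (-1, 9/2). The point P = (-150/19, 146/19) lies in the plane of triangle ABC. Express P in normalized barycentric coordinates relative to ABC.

Signed area of the reference triangle: [ABC] = ½·((-12)·(-15/2−(9/2)) + 5·(9/2−11) + (-1)·(11−(-15/2))) = ½·(144 − 65/2 − 37/2) = 93/2.
[PBC] = ½·((-150/19)·(-15/2−(9/2)) + 5·(9/2−(146/19)) + (-1)·(146/19−(-15/2))) = ½·(1800/19 − 605/38 − 577/38) = 1209/38, so the A-coordinate is (1209/38)/(93/2) = 13/19.
[APC] = ½·((-12)·(146/19−(9/2)) + (-150/19)·(9/2−11) + (-1)·(11−(146/19))) = ½·(-726/19 + 975/19 − 63/19) = 93/19, so the B-coordinate is 2/19.
[ABP] = ½·((-12)·(-15/2−(146/19)) + 5·(146/19−11) + (-150/19)·(11−(-15/2))) = ½·(3462/19 − 315/19 − 2775/19) = 186/19, so the C-coordinate is 4/19.
Check: 13/19 + 2/19 + 4/19 = 1.

(13/19, 2/19, 4/19)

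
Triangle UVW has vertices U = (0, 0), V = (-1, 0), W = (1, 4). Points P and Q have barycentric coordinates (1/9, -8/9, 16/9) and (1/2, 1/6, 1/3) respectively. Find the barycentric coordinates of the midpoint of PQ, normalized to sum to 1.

Since both coordinate triples sum to 1, the midpoint's barycentrics are the componentwise average.
(1/9+1/2)/2 = 11/36; similarly -13/36 and 19/18.

(11/36, -13/36, 19/18)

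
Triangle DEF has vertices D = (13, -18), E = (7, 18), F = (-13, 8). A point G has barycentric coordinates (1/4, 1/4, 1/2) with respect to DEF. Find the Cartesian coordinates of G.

G = (1/4)·D + (1/4)·E + (1/2)·F.
x-coordinate: (1/4)·13 + (1/4)·7 + (1/2)·(-13) = -3/2.
y-coordinate: (1/4)·(-18) + (1/4)·18 + (1/2)·8 = 4.

(-3/2, 4)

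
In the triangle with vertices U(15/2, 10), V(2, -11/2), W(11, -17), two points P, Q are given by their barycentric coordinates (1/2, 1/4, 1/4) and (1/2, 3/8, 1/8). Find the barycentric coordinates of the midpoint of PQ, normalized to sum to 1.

(1/2, 5/16, 3/16)

Since both coordinate triples sum to 1, the midpoint's barycentrics are the componentwise average.
(1/2+1/2)/2 = 1/2; similarly 5/16 and 3/16.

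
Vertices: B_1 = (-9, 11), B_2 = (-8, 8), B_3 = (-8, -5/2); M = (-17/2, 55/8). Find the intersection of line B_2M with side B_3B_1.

(-26/3, 13/2)

Barycentric coordinates of M with respect to B_1B_2B_3: (1/2, 1/4, 1/4).
On side B_3B_1 the B_2-coordinate is zero; dropping M's B_2-weight 1/4 and renormalizing the remaining 1/4 : 1/2 gives weights 1/3, 2/3 on B_3, B_1.
N = (1/3)·(-8, -5/2) + (2/3)·(-9, 11) = (-26/3, 13/2).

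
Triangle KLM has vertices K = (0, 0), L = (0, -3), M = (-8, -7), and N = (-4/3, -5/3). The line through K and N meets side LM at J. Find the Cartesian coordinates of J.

Barycentric coordinates of N with respect to KLM: (2/3, 1/6, 1/6).
On side LM the K-coordinate is zero; dropping N's K-weight 2/3 and renormalizing the remaining 1/6 : 1/6 gives weights 1/2, 1/2 on L, M.
J = (1/2)·(0, -3) + (1/2)·(-8, -7) = (-4, -5).

(-4, -5)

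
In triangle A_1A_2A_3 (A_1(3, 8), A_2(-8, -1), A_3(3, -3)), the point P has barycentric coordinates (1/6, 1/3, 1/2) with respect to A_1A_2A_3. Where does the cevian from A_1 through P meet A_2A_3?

(-7/5, -11/5)

Line A_1P meets A_2A_3 where the A_1-coordinate vanishes; zeroing P's A_1-weight and renormalizing leaves A_2, A_3-weights 1/3 : 1/2 → (2/5, 3/5).
So Q = (2/5)·A_2 + (3/5)·A_3 = (-7/5, -11/5).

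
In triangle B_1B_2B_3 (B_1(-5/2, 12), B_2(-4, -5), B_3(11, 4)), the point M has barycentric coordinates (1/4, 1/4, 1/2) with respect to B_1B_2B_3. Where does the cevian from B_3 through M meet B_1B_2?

(-13/4, 7/2)

Line B_3M meets B_1B_2 where the B_3-coordinate vanishes; zeroing M's B_3-weight and renormalizing leaves B_1, B_2-weights 1/4 : 1/4 → (1/2, 1/2).
So N = (1/2)·B_1 + (1/2)·B_2 = (-13/4, 7/2).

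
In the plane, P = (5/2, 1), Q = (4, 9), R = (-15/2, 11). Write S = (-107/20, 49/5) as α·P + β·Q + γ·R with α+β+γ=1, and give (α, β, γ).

Signed area of the reference triangle: [PQR] = ½·((5/2)·(9−11) + 4·(11−1) + (-15/2)·(1−9)) = ½·(-5 + 40 + 60) = 95/2.
[SQR] = ½·((-107/20)·(9−11) + 4·(11−(49/5)) + (-15/2)·(49/5−9)) = ½·(107/10 + 24/5 − 6) = 19/4, so the P-coordinate is (19/4)/(95/2) = 1/10.
[PSR] = ½·((5/2)·(49/5−11) + (-107/20)·(11−1) + (-15/2)·(1−(49/5))) = ½·(-3 − 107/2 + 66) = 19/4, so the Q-coordinate is 1/10.
[PQS] = ½·((5/2)·(9−(49/5)) + 4·(49/5−1) + (-107/20)·(1−9)) = ½·(-2 + 176/5 + 214/5) = 38, so the R-coordinate is 4/5.
Check: 1/10 + 1/10 + 4/5 = 1.

(1/10, 1/10, 4/5)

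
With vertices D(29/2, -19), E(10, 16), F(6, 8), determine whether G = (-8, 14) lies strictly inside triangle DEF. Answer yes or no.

no

Barycentric coordinates of G: (-17/22, -327/176, 639/176).
The three coordinates are negative, negative, positive; a point is interior exactly when all three are positive.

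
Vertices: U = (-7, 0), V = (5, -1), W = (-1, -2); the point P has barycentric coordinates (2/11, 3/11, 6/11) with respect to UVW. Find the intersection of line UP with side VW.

(1, -5/3)

Line UP meets VW where the U-coordinate vanishes; zeroing P's U-weight and renormalizing leaves V, W-weights 3/11 : 6/11 → (1/3, 2/3).
So Q = (1/3)·V + (2/3)·W = (1, -5/3).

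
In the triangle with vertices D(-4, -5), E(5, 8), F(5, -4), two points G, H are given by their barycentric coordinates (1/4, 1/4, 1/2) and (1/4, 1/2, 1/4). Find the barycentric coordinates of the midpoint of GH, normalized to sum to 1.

(1/4, 3/8, 3/8)

Since both coordinate triples sum to 1, the midpoint's barycentrics are the componentwise average.
(1/4+1/4)/2 = 1/4; similarly 3/8 and 3/8.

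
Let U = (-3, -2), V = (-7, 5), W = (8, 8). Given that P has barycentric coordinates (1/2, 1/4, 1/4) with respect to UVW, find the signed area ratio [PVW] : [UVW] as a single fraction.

1/2

The signed ratio [PVW]/[UVW] equals the barycentric coordinate of P at vertex U, which is 1/2.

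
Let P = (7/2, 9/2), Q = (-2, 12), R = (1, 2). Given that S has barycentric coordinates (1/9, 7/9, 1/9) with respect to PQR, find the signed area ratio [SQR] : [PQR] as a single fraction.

The signed ratio [SQR]/[PQR] equals the barycentric coordinate of S at vertex P, which is 1/9.

1/9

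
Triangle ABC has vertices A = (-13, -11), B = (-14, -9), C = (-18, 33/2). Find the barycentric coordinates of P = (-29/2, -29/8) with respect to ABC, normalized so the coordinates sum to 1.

(1/2, 1/4, 1/4)

Signed area of the reference triangle: [ABC] = ½·((-13)·(-9−(33/2)) + (-14)·(33/2−(-11)) + (-18)·(-11−(-9))) = ½·(663/2 − 385 + 36) = -35/4.
[PBC] = ½·((-29/2)·(-9−(33/2)) + (-14)·(33/2−(-29/8)) + (-18)·(-29/8−(-9))) = ½·(1479/4 − 1127/4 − 387/4) = -35/8, so the A-coordinate is (-35/8)/(-35/4) = 1/2.
[APC] = ½·((-13)·(-29/8−(33/2)) + (-29/2)·(33/2−(-11)) + (-18)·(-11−(-29/8))) = ½·(2093/8 − 1595/4 + 531/4) = -35/16, so the B-coordinate is 1/4.
[ABP] = ½·((-13)·(-9−(-29/8)) + (-14)·(-29/8−(-11)) + (-29/2)·(-11−(-9))) = ½·(559/8 − 413/4 + 29) = -35/16, so the C-coordinate is 1/4.
Check: 1/2 + 1/4 + 1/4 = 1.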